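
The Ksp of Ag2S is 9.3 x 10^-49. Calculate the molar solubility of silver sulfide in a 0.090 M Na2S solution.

s = 1.6e-24 M

Ag2S(s) ⇌ 2 Ag^+ + S^2-
Ksp = [Ag^+]^2[S^2-]
Let s be the molar solubility in this solution. [Ag^+] = 2s, [S^2-] = 0.090 + s ≈ 0.090 (Ksp is small, so little additional dissolves).
Ksp ≈ (2s)^2 × 0.090
s = 1.6 x 10^-24 M
Check: s = 1.6 × 10^-24 ≪ 0.090, so the approximation is valid.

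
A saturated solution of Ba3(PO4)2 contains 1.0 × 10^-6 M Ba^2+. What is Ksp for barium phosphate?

Ba3(PO4)2(s) <=> 3 Ba^2+ + 2 PO4^3-
Stoichiometry gives [PO4^3-] = (2/3)[Ba^2+] = 6.67 x 10^-7 M.
Ksp = [Ba^2+]^3[PO4^3-]^2
Ksp = (1.0 × 10^-6)^3 × (6.67 × 10^-7)^2 = 4.4 × 10^-31

4.4 × 10^-31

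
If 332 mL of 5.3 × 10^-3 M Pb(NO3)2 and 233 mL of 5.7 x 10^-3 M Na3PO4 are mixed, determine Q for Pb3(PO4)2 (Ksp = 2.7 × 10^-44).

1.7 × 10^-13

Total volume = 332 + 233 = 565 mL.
[Pb^2+] = 5.3 x 10^-3 × (332/565) = 3.11 × 10^-3 M
[PO4^3-] = 5.7 × 10^-3 × (233/565) = 2.35 × 10^-3 M
Pb3(PO4)2(s) ⇌ 3 Pb^2+ + 2 PO4^3-, so Q = [Pb^2+]^3[PO4^3-]^2
Q = (3.11 × 10^-3)^3(2.35 × 10^-3)^2 = 1.7 × 10^-13
Q > Ksp, so Pb3(PO4)2 will precipitate.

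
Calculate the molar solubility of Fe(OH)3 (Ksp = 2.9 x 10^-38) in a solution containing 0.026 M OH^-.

Fe(OH)3(s) ⇌ Fe^3+(aq) + 3 OH^-(aq)
Ksp = [Fe^3+][OH^-]^3
If s mol/L dissolves here, [Fe^3+] = s, [OH^-] = 0.026 + 3s ≈ 0.026 (since the OH^- already present dominates).
Ksp ≈ s × (0.026)^3
s = 1.6 x 10^-33 M
Check: 3s = 4.9 x 10^-33 ≪ 0.026, so the approximation is valid.

1.6 × 10^-33 M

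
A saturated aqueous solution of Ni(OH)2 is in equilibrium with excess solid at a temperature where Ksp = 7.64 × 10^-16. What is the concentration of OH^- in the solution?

Ni(OH)2(s) ⇌ Ni^2+ + 2 OH^-
Ksp = [Ni^2+][OH^-]^2
If s mol/L of Ni(OH)2 dissolves, [Ni^2+] = s and [OH^-] = 2s.
Substituting: Ksp = s(2s)^2 = 4s^3
s^3 = 7.64 × 10^-16 / 4, so s = 5.759 × 10^-6 M
[OH^-] = 2s = 1.15 × 10^-5 M

[OH^-] = 1.15 x 10^-5 M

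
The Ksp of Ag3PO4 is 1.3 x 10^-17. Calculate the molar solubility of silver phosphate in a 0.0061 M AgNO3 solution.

s = 5.7e-11 M

Ag3PO4(s) <=> 3 Ag^+(aq) + PO4^3-(aq)
Ksp = [Ag^+]^3[PO4^3-]
Let s be the molar solubility in this solution. [Ag^+] = 0.0061 + 3s ≈ 0.0061, [PO4^3-] = s (common-ion effect: Ag^+ is already 0.0061 M).
Ksp ≈ (0.0061)^3 × s
s = 5.7 × 10^-11 M
Check: 3s = 1.7 × 10^-10 ≪ 0.0061, so the approximation is valid.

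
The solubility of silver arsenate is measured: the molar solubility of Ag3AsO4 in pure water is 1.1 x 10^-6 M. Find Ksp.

Ksp = 4.0 × 10^-23

Ag3AsO4(s) ⇌ 3 Ag^+(aq) + AsO4^3-(aq)
For each mole of Ag3AsO4 that dissolves: [Ag^+] = 3s, [AsO4^3-] = s.
Ksp = [Ag^+]^3[AsO4^3-]
So Ksp = (3s)^3 × s = 27s^4
With s = 1.1 × 10^-6: Ksp = 4.0 x 10^-23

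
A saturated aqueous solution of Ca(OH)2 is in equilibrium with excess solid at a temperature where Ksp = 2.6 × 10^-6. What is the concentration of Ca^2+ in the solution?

8.7 × 10^-3 M

Ca(OH)2(s) ⇌ Ca^2+(aq) + 2 OH^-(aq)
Ksp = [Ca^2+][OH^-]^2
With molar solubility s: [Ca^2+] = s, [OH^-] = 2s.
Ksp = s(2s)^2 = 4s^3
s = (2.6 × 10^-6 / 4)^(1/3) = 8.66 x 10^-3 M
[Ca^2+] = s = 8.7 × 10^-3 M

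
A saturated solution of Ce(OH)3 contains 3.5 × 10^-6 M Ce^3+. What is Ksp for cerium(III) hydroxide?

Ce(OH)3(s) <=> Ce^3+(aq) + 3 OH^-(aq)
Stoichiometry gives [OH^-] = (3/1)[Ce^3+] = 1.05 × 10^-5 M.
Ksp = [Ce^3+][OH^-]^3
Ksp = 3.5 × 10^-6 × (1.05 x 10^-5)^3 = 4.1 × 10^-21

4.1e-21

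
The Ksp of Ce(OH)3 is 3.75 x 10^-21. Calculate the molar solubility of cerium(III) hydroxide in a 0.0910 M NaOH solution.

s = 4.98 × 10^-18 M

Ce(OH)3(s) ⇌ Ce^3+ + 3 OH^-
Ksp = [Ce^3+][OH^-]^3
If s mol/L dissolves here, [Ce^3+] = s, [OH^-] = 0.0910 + 3s ≈ 0.0910 (common-ion effect: OH^- is already 0.0910 M).
Ksp ≈ s × (0.0910)^3
s = 4.98 × 10^-18 M
Check: 3s = 1.5 × 10^-17 ≪ 0.0910, so the approximation is valid.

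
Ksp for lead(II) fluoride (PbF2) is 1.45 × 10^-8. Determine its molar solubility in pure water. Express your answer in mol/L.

PbF2(s) <=> Pb^2+(aq) + 2 F^-(aq)
Ksp = [Pb^2+][F^-]^2
With molar solubility s: [Pb^2+] = s, [F^-] = 2s.
So Ksp = s × (2s)^2 = 4s^3
s = (1.45 × 10^-8 / 4)^(1/3) = 1.54 × 10^-3 M

1.54 x 10^-3 M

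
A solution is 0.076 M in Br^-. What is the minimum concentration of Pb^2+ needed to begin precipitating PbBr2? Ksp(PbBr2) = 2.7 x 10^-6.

PbBr2(s) ⇌ Pb^2+ + 2 Br^-
Ksp = [Pb^2+][Br^-]^2
Precipitation begins when Q = Ksp. With [Br^-] = 0.076 M:
2.7 x 10^-6 = (0.076)^2 × [Pb^2+]
[Pb^2+] = (2.7 x 10^-6 / 5.78 x 10^-3) = 4.7 × 10^-4 M

[Pb^2+] ≈ 4.7 × 10^-4 M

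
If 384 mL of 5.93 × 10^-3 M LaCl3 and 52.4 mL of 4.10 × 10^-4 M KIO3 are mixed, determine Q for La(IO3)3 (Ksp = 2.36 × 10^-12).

Total volume = 384 + 52.4 = 436.4 mL.
[La^3+] = 5.93 x 10^-3 × (384/436.4) = 5.218 x 10^-3 M
[IO3^-] = 4.10 × 10^-4 × (52.4/436.4) = 4.923 × 10^-5 M
La(IO3)3(s) ⇌ La^3+ + 3 IO3^-, so Q = [La^3+][IO3^-]^3
Q = (5.218 × 10^-3)(4.923 × 10^-5)^3 = 6.23 × 10^-16
Q < Ksp, so no precipitate of La(IO3)3 forms.

Q ≈ 6.23e-16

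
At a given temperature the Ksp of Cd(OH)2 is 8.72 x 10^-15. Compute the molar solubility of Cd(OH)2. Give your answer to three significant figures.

Cd(OH)2(s) <=> Cd^2+(aq) + 2 OH^-(aq)
Ksp = [Cd^2+][OH^-]^2
For each mole of Cd(OH)2 that dissolves: [Cd^2+] = s, [OH^-] = 2s.
Ksp = s(2s)^2 = 4s^3
s = (8.72 x 10^-15 / 4)^(1/3) = 1.30 x 10^-5 M

1.30 × 10^-5 M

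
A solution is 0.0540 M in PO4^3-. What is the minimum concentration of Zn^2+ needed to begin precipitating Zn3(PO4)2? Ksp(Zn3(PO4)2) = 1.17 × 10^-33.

7.38 × 10^-11 M

Zn3(PO4)2(s) <=> 3 Zn^2+(aq) + 2 PO4^3-(aq)
Ksp = [Zn^2+]^3[PO4^3-]^2
Precipitation begins when Q = Ksp. With [PO4^3-] = 0.0540 M:
1.17 × 10^-33 = (0.0540)^2 × [Zn^2+]^3
[Zn^2+] = (1.17 × 10^-33 / 2.916 × 10^-3)^(1/3) = 7.38 × 10^-11 M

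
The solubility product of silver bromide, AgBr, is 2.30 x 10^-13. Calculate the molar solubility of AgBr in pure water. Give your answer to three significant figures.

4.80 x 10^-7 M

AgBr(s) <=> Ag^+(aq) + Br^-(aq)
Ksp = [Ag^+][Br^-]
With molar solubility s: [Ag^+] = s, [Br^-] = s.
Ksp = s^2
s = √(2.30 x 10^-13) = 4.80 x 10^-7 M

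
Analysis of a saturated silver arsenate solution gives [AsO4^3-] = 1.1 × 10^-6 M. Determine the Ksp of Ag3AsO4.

Ksp = 4.0 x 10^-23

Ag3AsO4(s) <=> 3 Ag^+(aq) + AsO4^3-(aq)
Stoichiometry gives [Ag^+] = (3/1)[AsO4^3-] = 3.30 × 10^-6 M.
Ksp = [Ag^+]^3[AsO4^3-]
Ksp = (3.30 x 10^-6)^3 × 1.1 × 10^-6 = 4.0 × 10^-23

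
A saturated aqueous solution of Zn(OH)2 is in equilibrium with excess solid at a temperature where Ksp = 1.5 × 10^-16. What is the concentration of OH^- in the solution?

6.7 x 10^-6 M

Zn(OH)2(s) <=> Zn^2+(aq) + 2 OH^-(aq)
Ksp = [Zn^2+][OH^-]^2
Let s = molar solubility. Then [Zn^2+] = s and [OH^-] = 2s.
Substituting: Ksp = s(2s)^2 = 4s^3
s = (1.5 × 10^-16 / 4)^(1/3) = 3.35 x 10^-6 M
[OH^-] = 2s = 6.7 × 10^-6 M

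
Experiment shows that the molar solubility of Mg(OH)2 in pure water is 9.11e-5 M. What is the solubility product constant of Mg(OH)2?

3.02 × 10^-12

Mg(OH)2(s) ⇌ Mg^2+ + 2 OH^-
Let s = molar solubility. Then [Mg^2+] = s and [OH^-] = 2s.
Ksp = [Mg^2+][OH^-]^2
So Ksp = s × (2s)^2 = 4s^3
Ksp = 4 × (9.11 × 10^-5)^3 = 3.02 × 10^-12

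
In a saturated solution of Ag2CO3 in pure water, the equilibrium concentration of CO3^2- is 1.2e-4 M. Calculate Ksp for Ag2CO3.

Ag2CO3(s) ⇌ 2 Ag^+ + CO3^2-
Stoichiometry gives [Ag^+] = (2/1)[CO3^2-] = 2.40 × 10^-4 M.
Ksp = [Ag^+]^2[CO3^2-]
Ksp = (2.40 × 10^-4)^2 × 1.2 × 10^-4 = 6.9 × 10^-12

Ksp ≈ 6.9 x 10^-12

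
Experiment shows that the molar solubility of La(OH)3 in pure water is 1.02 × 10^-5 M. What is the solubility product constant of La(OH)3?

La(OH)3(s) ⇌ La^3+ + 3 OH^-
With molar solubility s: [La^3+] = s, [OH^-] = 3s.
Ksp = [La^3+][OH^-]^3
So Ksp = s × (3s)^3 = 27s^4
With s = 1.02 x 10^-5: Ksp = 2.92 × 10^-19

Ksp = 2.92e-19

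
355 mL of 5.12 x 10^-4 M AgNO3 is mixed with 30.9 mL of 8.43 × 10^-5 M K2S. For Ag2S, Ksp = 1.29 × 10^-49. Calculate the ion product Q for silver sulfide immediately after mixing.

Total volume = 355 + 30.9 = 385.9 mL.
[Ag^+] = 5.12 × 10^-4 × (355/385.9) = 4.710 × 10^-4 M
[S^2-] = 8.43 × 10^-5 × (30.9/385.9) = 6.750 x 10^-6 M
Ag2S(s) <=> 2 Ag^+(aq) + S^2-(aq), so Q = [Ag^+]^2[S^2-]
Q = (4.710 × 10^-4)^2(6.750 × 10^-6) = 1.50 x 10^-12
Q > Ksp, so Ag2S will precipitate.

Q ≈ 1.50 × 10^-12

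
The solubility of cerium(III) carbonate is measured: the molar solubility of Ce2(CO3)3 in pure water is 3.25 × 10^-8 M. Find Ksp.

Ce2(CO3)3(s) ⇌ 2 Ce^3+(aq) + 3 CO3^2-(aq)
If s mol/L of Ce2(CO3)3 dissolves, [Ce^3+] = 2s and [CO3^2-] = 3s.
Ksp = [Ce^3+]^2[CO3^2-]^3
So Ksp = (2s)^2 × (3s)^3 = 108s^5
Ksp = 108 × (3.25 × 10^-8)^5 = 3.92 × 10^-36

3.92e-36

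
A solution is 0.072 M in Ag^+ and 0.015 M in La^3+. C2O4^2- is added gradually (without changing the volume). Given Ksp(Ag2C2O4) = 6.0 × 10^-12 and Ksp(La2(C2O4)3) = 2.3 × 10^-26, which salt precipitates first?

Ag2C2O4

Precipitation of each salt starts when its ion product equals its Ksp.
For Ag2C2O4: 6.0 × 10^-12 = (0.072)^2 × [C2O4^2-]  ⇒  [C2O4^2-] = 1.2 x 10^-9 M.
For La2(C2O4)3: 2.3 × 10^-26 = (0.015)^2 × [C2O4^2-]^3  ⇒  [C2O4^2-] = 4.7 × 10^-8 M.
The salt with the lower threshold [C2O4^2-] precipitates first: Ag2C2O4.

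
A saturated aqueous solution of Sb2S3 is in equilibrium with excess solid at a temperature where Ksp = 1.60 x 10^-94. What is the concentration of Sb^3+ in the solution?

[Sb^3+] ≈ 1.37e-19 M

Sb2S3(s) <=> 2 Sb^3+(aq) + 3 S^2-(aq)
Ksp = [Sb^3+]^2[S^2-]^3
For each mole of Sb2S3 that dissolves: [Sb^3+] = 2s, [S^2-] = 3s.
So Ksp = (2s)^2 × (3s)^3 = 108s^5
Solving, s = (1.60 x 10^-94/108)^(1/5) = 6.826 × 10^-20 M
[Sb^3+] = 2s = 1.37 x 10^-19 M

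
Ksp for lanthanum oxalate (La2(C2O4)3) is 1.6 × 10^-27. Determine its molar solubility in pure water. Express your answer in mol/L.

s ≈ 1.7e-6 M

La2(C2O4)3(s) <=> 2 La^3+ + 3 C2O4^2-
Ksp = [La^3+]^2[C2O4^2-]^3
If s mol/L of La2(C2O4)3 dissolves, [La^3+] = 2s and [C2O4^2-] = 3s.
Substituting: Ksp = (2s)^2(3s)^3 = 108s^5
s^5 = 1.6 × 10^-27 / 108, so s = 1.7 × 10^-6 M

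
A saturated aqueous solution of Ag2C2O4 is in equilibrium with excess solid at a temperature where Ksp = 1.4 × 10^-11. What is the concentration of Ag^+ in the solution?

Ag2C2O4(s) <=> 2 Ag^+(aq) + C2O4^2-(aq)
Ksp = [Ag^+]^2[C2O4^2-]
Let s = molar solubility. Then [Ag^+] = 2s and [C2O4^2-] = s.
Ksp = (2s)^2s = 4s^3
Solving, s = (1.4 × 10^-11/4)^(1/3) = 1.52 × 10^-4 M
[Ag^+] = 2s = 3.0 × 10^-4 M

3.0e-4 M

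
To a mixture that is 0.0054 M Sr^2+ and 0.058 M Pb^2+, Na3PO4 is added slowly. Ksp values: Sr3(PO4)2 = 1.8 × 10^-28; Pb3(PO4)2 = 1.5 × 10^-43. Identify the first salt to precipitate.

Pb3(PO4)2

Precipitation of each salt starts when its ion product equals its Ksp.
For Sr3(PO4)2: 1.8 × 10^-28 = (0.0054)^3 × [PO4^3-]^2  ⇒  [PO4^3-] = 3.4 × 10^-11 M.
For Pb3(PO4)2: 1.5 × 10^-43 = (0.058)^3 × [PO4^3-]^2  ⇒  [PO4^3-] = 2.8 x 10^-20 M.
The salt with the lower threshold [PO4^3-] precipitates first: Pb3(PO4)2.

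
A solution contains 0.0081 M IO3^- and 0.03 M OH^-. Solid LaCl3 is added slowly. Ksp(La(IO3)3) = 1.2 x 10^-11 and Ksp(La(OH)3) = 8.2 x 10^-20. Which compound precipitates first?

Precipitation of each salt starts when its ion product equals its Ksp.
For La(IO3)3: 1.2 x 10^-11 = (0.0081)^3 × [La^3+]  ⇒  [La^3+] = 2.3 × 10^-5 M.
For La(OH)3: 8.2 x 10^-20 = (0.03)^3 × [La^3+]  ⇒  [La^3+] = 3.0 × 10^-15 M.
The salt with the lower threshold [La^3+] precipitates first: La(OH)3.

La(OH)3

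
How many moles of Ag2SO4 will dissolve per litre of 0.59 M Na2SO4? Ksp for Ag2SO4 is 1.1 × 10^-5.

Ag2SO4(s) ⇌ 2 Ag^+ + SO4^2-
Ksp = [Ag^+]^2[SO4^2-]
Let s = moles of Ag2SO4 that dissolve per litre. [Ag^+] = 2s, [SO4^2-] = 0.59 + s ≈ 0.59 (since SO4^2- from Na2SO4 dominates).
Ksp ≈ (2s)^2 × 0.59
s = 2.2 x 10^-3 M
Check: s = 2.2 x 10^-3 ≪ 0.59, so the approximation is valid.

s ≈ 2.2e-3 M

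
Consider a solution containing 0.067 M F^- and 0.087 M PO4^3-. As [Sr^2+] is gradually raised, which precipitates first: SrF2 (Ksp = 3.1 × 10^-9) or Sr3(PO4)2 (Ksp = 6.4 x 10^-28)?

Sr3(PO4)2

Precipitation of each salt starts when its ion product equals its Ksp.
For SrF2: 3.1 × 10^-9 = (0.067)^2 × [Sr^2+]  ⇒  [Sr^2+] = 6.9 × 10^-7 M.
For Sr3(PO4)2: 6.4 x 10^-28 = (0.087)^2 × [Sr^2+]^3  ⇒  [Sr^2+] = 4.4 x 10^-9 M.
The salt with the lower threshold [Sr^2+] precipitates first: Sr3(PO4)2.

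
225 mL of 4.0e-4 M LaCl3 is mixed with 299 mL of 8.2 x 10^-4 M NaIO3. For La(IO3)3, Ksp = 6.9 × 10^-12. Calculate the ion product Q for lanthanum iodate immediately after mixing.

Total volume = 225 + 299 = 524 mL.
[La^3+] = 4.0 x 10^-4 × (225/524) = 1.72 × 10^-4 M
[IO3^-] = 8.2 x 10^-4 × (299/524) = 4.68 x 10^-4 M
La(IO3)3(s) ⇌ La^3+ + 3 IO3^-, so Q = [La^3+][IO3^-]^3
Q = (1.72 x 10^-4)(4.68 × 10^-4)^3 = 1.8 × 10^-14
Q < Ksp, so no precipitate of La(IO3)3 forms.

Q ≈ 1.8 × 10^-14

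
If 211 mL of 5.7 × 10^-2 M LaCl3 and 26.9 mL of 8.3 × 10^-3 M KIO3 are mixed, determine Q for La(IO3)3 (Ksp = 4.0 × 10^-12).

4.2e-11

Total volume = 211 + 26.9 = 237.9 mL.
[La^3+] = 5.7 × 10^-2 × (211/237.9) = 5.06 x 10^-2 M
[IO3^-] = 8.3 × 10^-3 × (26.9/237.9) = 9.39 × 10^-4 M
La(IO3)3(s) <=> La^3+(aq) + 3 IO3^-(aq), so Q = [La^3+][IO3^-]^3
Q = (5.06 x 10^-2)(9.39 x 10^-4)^3 = 4.2 × 10^-11
Q > Ksp, so La(IO3)3 will precipitate.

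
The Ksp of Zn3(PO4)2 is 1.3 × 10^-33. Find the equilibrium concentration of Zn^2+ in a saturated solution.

Zn3(PO4)2(s) ⇌ 3 Zn^2+(aq) + 2 PO4^3-(aq)
Ksp = [Zn^2+]^3[PO4^3-]^2
With molar solubility s: [Zn^2+] = 3s, [PO4^3-] = 2s.
So Ksp = (3s)^3 × (2s)^2 = 108s^5
Solving, s = (1.3 × 10^-33/108)^(1/5) = 1.04 x 10^-7 M
[Zn^2+] = 3s = 3.1 × 10^-7 M

3.1 x 10^-7 M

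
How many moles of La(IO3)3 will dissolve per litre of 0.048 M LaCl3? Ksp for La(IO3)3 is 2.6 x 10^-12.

s = 1.3e-4 M

La(IO3)3(s) <=> La^3+ + 3 IO3^-
Ksp = [La^3+][IO3^-]^3
Let s = moles of La(IO3)3 that dissolve per litre. [La^3+] = 0.048 + s ≈ 0.048, [IO3^-] = 3s (common-ion effect: La^3+ is already 0.048 M).
Ksp ≈ 0.048 × (3s)^3
s = 1.3 x 10^-4 M
Check: s = 1.3 × 10^-4 ≪ 0.048, so the approximation is valid.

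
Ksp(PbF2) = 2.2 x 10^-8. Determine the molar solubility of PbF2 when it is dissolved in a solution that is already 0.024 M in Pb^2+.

PbF2(s) <=> Pb^2+ + 2 F^-
Ksp = [Pb^2+][F^-]^2
If s mol/L dissolves here, [Pb^2+] = 0.024 + s ≈ 0.024, [F^-] = 2s (common-ion effect: Pb^2+ is already 0.024 M).
Ksp ≈ 0.024 × (2s)^2
s = 4.8 × 10^-4 M
Check: s = 4.8 x 10^-4 ≪ 0.024, so the approximation is valid.

s ≈ 4.8 × 10^-4 M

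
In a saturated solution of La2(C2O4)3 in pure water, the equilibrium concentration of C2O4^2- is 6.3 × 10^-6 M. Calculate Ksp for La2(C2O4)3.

Ksp = 4.4e-27

La2(C2O4)3(s) <=> 2 La^3+ + 3 C2O4^2-
Stoichiometry gives [La^3+] = (2/3)[C2O4^2-] = 4.20 × 10^-6 M.
Ksp = [La^3+]^2[C2O4^2-]^3
Ksp = (4.20 × 10^-6)^2 × (6.3 × 10^-6)^3 = 4.4 × 10^-27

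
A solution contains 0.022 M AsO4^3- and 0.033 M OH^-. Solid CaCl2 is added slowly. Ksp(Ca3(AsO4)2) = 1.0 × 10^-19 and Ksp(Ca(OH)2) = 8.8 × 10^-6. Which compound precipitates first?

Precipitation of each salt starts when its ion product equals its Ksp.
For Ca3(AsO4)2: 1.0 × 10^-19 = (0.022)^2 × [Ca^2+]^3  ⇒  [Ca^2+] = 5.9 × 10^-6 M.
For Ca(OH)2: 8.8 × 10^-6 = (0.033)^2 × [Ca^2+]  ⇒  [Ca^2+] = 8.1 × 10^-3 M.
The salt with the lower threshold [Ca^2+] precipitates first: Ca3(AsO4)2.

Ca3(AsO4)2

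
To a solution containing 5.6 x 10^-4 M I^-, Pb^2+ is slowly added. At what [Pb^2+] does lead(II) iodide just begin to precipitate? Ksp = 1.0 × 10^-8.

[Pb^2+] = 0.032 M

PbI2(s) ⇌ Pb^2+ + 2 I^-
Ksp = [Pb^2+][I^-]^2
Precipitation begins when Q = Ksp. With [I^-] = 5.6 x 10^-4 M:
1.0 × 10^-8 = (5.6 x 10^-4)^2 × [Pb^2+]
[Pb^2+] = (1.0 × 10^-8 / 3.14 × 10^-7) = 3.2 × 10^-2 M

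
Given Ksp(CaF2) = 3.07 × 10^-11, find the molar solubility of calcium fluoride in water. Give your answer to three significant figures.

CaF2(s) ⇌ Ca^2+(aq) + 2 F^-(aq)
Ksp = [Ca^2+][F^-]^2
With molar solubility s: [Ca^2+] = s, [F^-] = 2s.
Substituting: Ksp = s(2s)^2 = 4s^3
s^3 = 3.07 × 10^-11 / 4, so s = 1.97 × 10^-4 M

1.97 × 10^-4 M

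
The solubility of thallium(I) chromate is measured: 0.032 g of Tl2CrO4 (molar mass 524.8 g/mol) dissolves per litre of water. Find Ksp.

Ksp = 9.1 x 10^-13

Molar solubility s = (3.2 x 10^-2 g/L) / (524.8 g/mol) = 6.10 × 10^-5 M.
Tl2CrO4(s) ⇌ 2 Tl^+ + CrO4^2-
If s mol/L of Tl2CrO4 dissolves, [Tl^+] = 2s and [CrO4^2-] = s.
Ksp = [Tl^+]^2[CrO4^2-]
Ksp = (2s)^2s = 4s^3
Ksp = 4 × (6.10 × 10^-5)^3 = 9.1 × 10^-13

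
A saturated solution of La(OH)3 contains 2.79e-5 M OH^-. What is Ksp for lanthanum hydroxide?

La(OH)3(s) ⇌ La^3+(aq) + 3 OH^-(aq)
Stoichiometry gives [La^3+] = (1/3)[OH^-] = 9.300 × 10^-6 M.
Ksp = [La^3+][OH^-]^3
Ksp = 9.300 x 10^-6 × (2.79 × 10^-5)^3 = 2.02 × 10^-19

2.02 × 10^-19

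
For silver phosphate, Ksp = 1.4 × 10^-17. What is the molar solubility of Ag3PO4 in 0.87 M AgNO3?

2.1e-17 M

Ag3PO4(s) ⇌ 3 Ag^+(aq) + PO4^3-(aq)
Ksp = [Ag^+]^3[PO4^3-]
Let s be the molar solubility in this solution. [Ag^+] = 0.87 + 3s ≈ 0.87, [PO4^3-] = s (since Ag^+ from AgNO3 dominates).
Ksp ≈ (0.87)^3 × s
s = 2.1 x 10^-17 M
Check: 3s = 6.4 × 10^-17 ≪ 0.87, so the approximation is valid.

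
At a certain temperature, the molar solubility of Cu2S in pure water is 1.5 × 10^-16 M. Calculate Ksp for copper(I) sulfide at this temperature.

Ksp = 1.4e-47

Cu2S(s) ⇌ 2 Cu^+(aq) + S^2-(aq)
If s mol/L of Cu2S dissolves, [Cu^+] = 2s and [S^2-] = s.
Ksp = [Cu^+]^2[S^2-]
So Ksp = (2s)^2 × s = 4s^3
Ksp = 4 × (1.5 × 10^-16)^3 = 1.4 x 10^-47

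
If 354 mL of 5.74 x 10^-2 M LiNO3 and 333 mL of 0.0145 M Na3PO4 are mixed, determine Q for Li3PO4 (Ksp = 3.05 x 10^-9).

Total volume = 354 + 333 = 687 mL.
[Li^+] = 5.74 × 10^-2 × (354/687) = 2.958 × 10^-2 M
[PO4^3-] = 1.45 × 10^-2 × (333/687) = 7.028 × 10^-3 M
Li3PO4(s) ⇌ 3 Li^+(aq) + PO4^3-(aq), so Q = [Li^+]^3[PO4^3-]
Q = (2.958 × 10^-2)^3(7.028 x 10^-3) = 1.82 × 10^-7
Q > Ksp, so Li3PO4 will precipitate.

1.82 × 10^-7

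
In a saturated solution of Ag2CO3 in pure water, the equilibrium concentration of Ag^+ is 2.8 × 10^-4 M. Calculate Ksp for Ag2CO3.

Ag2CO3(s) <=> 2 Ag^+ + CO3^2-
Stoichiometry gives [CO3^2-] = (1/2)[Ag^+] = 1.40 × 10^-4 M.
Ksp = [Ag^+]^2[CO3^2-]
Ksp = (2.8 x 10^-4)^2 × 1.40 × 10^-4 = 1.1 × 10^-11

Ksp = 1.1e-11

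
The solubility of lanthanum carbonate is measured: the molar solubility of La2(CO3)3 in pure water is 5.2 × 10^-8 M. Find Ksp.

La2(CO3)3(s) ⇌ 2 La^3+ + 3 CO3^2-
For each mole of La2(CO3)3 that dissolves: [La^3+] = 2s, [CO3^2-] = 3s.
Ksp = [La^3+]^2[CO3^2-]^3
Substituting: Ksp = (2s)^2(3s)^3 = 108s^5
Ksp = 108 × (5.2 × 10^-8)^5 = 4.1 × 10^-35

Ksp = 4.1e-35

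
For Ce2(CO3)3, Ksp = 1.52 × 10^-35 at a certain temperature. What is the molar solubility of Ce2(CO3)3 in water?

s ≈ 4.26 × 10^-8 M

Ce2(CO3)3(s) <=> 2 Ce^3+(aq) + 3 CO3^2-(aq)
Ksp = [Ce^3+]^2[CO3^2-]^3
Let s = molar solubility. Then [Ce^3+] = 2s and [CO3^2-] = 3s.
Substituting: Ksp = (2s)^2(3s)^3 = 108s^5
s^5 = 1.52 × 10^-35 / 108, so s = 4.26 × 10^-8 M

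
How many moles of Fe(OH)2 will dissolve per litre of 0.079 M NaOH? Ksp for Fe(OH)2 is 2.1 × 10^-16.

Fe(OH)2(s) ⇌ Fe^2+ + 2 OH^-
Ksp = [Fe^2+][OH^-]^2
If s mol/L dissolves here, [Fe^2+] = s, [OH^-] = 0.079 + 2s ≈ 0.079 (Ksp is small, so little additional dissolves).
Ksp ≈ s × (0.079)^2
s = 3.4 × 10^-14 M
Check: 2s = 6.7 × 10^-14 ≪ 0.079, so the approximation is valid.

s = 3.4 × 10^-14 M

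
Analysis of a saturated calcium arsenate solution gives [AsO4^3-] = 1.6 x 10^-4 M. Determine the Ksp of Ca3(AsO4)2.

Ca3(AsO4)2(s) ⇌ 3 Ca^2+ + 2 AsO4^3-
Stoichiometry gives [Ca^2+] = (3/2)[AsO4^3-] = 2.40 × 10^-4 M.
Ksp = [Ca^2+]^3[AsO4^3-]^2
Ksp = (2.40 × 10^-4)^3 × (1.6 × 10^-4)^2 = 3.5 x 10^-19

3.5e-19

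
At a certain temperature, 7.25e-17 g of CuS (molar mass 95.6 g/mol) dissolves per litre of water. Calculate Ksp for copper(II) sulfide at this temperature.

Molar solubility s = (7.25 x 10^-17 g/L) / (95.6 g/mol) = 7.584 × 10^-19 M.
CuS(s) ⇌ Cu^2+(aq) + S^2-(aq)
With molar solubility s: [Cu^2+] = s, [S^2-] = s.
Ksp = [Cu^2+][S^2-]
Ksp = s × s = s^2
With s = 7.584 × 10^-19: Ksp = 5.75 x 10^-37

Ksp ≈ 5.75e-37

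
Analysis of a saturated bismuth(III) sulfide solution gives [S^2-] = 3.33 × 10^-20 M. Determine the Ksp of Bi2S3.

1.82 × 10^-98

Bi2S3(s) ⇌ 2 Bi^3+(aq) + 3 S^2-(aq)
Stoichiometry gives [Bi^3+] = (2/3)[S^2-] = 2.220 × 10^-20 M.
Ksp = [Bi^3+]^2[S^2-]^3
Ksp = (2.220 x 10^-20)^2 × (3.33 x 10^-20)^3 = 1.82 x 10^-98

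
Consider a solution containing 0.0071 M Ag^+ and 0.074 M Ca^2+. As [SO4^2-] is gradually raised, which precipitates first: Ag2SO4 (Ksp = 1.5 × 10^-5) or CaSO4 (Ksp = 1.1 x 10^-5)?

Each salt begins to precipitate when Q = Ksp, i.e. when [SO4^2-] reaches its threshold.
For Ag2SO4: 1.5 × 10^-5 = (0.0071)^2 × [SO4^2-]  ⇒  [SO4^2-] = 3.0 × 10^-1 M.
For CaSO4: 1.1 x 10^-5 = 0.074 × [SO4^2-]  ⇒  [SO4^2-] = 1.5 × 10^-4 M.
The salt with the lower threshold [SO4^2-] precipitates first: CaSO4.

CaSO4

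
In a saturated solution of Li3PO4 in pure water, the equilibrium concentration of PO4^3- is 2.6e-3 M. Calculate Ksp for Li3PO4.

Li3PO4(s) <=> 3 Li^+(aq) + PO4^3-(aq)
Stoichiometry gives [Li^+] = (3/1)[PO4^3-] = 7.80 x 10^-3 M.
Ksp = [Li^+]^3[PO4^3-]
Ksp = (7.80 × 10^-3)^3 × 2.6 × 10^-3 = 1.2 × 10^-9

1.2 × 10^-9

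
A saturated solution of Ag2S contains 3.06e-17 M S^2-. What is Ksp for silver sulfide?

Ag2S(s) <=> 2 Ag^+(aq) + S^2-(aq)
Stoichiometry gives [Ag^+] = (2/1)[S^2-] = 6.120 × 10^-17 M.
Ksp = [Ag^+]^2[S^2-]
Ksp = (6.120 x 10^-17)^2 × 3.06 × 10^-17 = 1.15 × 10^-49

Ksp ≈ 1.15e-49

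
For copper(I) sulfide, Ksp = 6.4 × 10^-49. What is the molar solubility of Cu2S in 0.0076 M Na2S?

4.6 × 10^-24 M

Cu2S(s) <=> 2 Cu^+(aq) + S^2-(aq)
Ksp = [Cu^+]^2[S^2-]
Let s = moles of Cu2S that dissolve per litre. [Cu^+] = 2s, [S^2-] = 0.0076 + s ≈ 0.0076 (Ksp is small, so little additional dissolves).
Ksp ≈ (2s)^2 × 0.0076
s = 4.6 × 10^-24 M
Check: s = 4.6 x 10^-24 ≪ 0.0076, so the approximation is valid.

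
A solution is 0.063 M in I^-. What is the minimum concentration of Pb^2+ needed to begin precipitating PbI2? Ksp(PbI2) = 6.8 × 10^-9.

PbI2(s) ⇌ Pb^2+(aq) + 2 I^-(aq)
Ksp = [Pb^2+][I^-]^2
Precipitation begins when Q = Ksp. With [I^-] = 0.063 M:
6.8 × 10^-9 = (0.063)^2 × [Pb^2+]
[Pb^2+] = (6.8 × 10^-9 / 3.97 × 10^-3) = 1.7 × 10^-6 M

[Pb^2+] = 1.7e-6 M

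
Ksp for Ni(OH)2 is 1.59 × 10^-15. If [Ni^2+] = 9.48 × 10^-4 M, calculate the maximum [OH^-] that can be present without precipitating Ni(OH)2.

Ni(OH)2(s) ⇌ Ni^2+(aq) + 2 OH^-(aq)
Ksp = [Ni^2+][OH^-]^2
Precipitation begins when Q = Ksp. With [Ni^2+] = 9.48 × 10^-4 M:
1.59 × 10^-15 = (9.48 × 10^-4) × [OH^-]^2
[OH^-] = (1.59 × 10^-15 / 9.48 x 10^-4)^(1/2) = 1.30 x 10^-6 M

[OH^-] = 1.30 × 10^-6 M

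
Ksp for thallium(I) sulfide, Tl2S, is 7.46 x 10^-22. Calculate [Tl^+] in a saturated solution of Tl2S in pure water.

Tl2S(s) ⇌ 2 Tl^+(aq) + S^2-(aq)
Ksp = [Tl^+]^2[S^2-]
For each mole of Tl2S that dissolves: [Tl^+] = 2s, [S^2-] = s.
Substituting: Ksp = (2s)^2s = 4s^3
s^3 = 7.46 x 10^-22 / 4, so s = 5.713 x 10^-8 M
[Tl^+] = 2s = 1.14 × 10^-7 M

1.14e-7 M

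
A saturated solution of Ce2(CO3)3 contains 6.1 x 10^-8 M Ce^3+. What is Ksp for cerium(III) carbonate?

2.9e-36

Ce2(CO3)3(s) <=> 2 Ce^3+(aq) + 3 CO3^2-(aq)
Stoichiometry gives [CO3^2-] = (3/2)[Ce^3+] = 9.15 x 10^-8 M.
Ksp = [Ce^3+]^2[CO3^2-]^3
Ksp = (6.1 × 10^-8)^2 × (9.15 x 10^-8)^3 = 2.9 x 10^-36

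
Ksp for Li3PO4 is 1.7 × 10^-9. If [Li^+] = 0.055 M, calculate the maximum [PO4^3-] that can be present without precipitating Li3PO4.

Li3PO4(s) <=> 3 Li^+(aq) + PO4^3-(aq)
Ksp = [Li^+]^3[PO4^3-]
Precipitation begins when Q = Ksp. With [Li^+] = 0.055 M:
1.7 × 10^-9 = (0.055)^3 × [PO4^3-]
[PO4^3-] = (1.7 × 10^-9 / 1.66 x 10^-4) = 1.0 × 10^-5 M

[PO4^3-] = 1.0 × 10^-5 M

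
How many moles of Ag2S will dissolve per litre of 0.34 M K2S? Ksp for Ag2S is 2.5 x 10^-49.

Ag2S(s) ⇌ 2 Ag^+ + S^2-
Ksp = [Ag^+]^2[S^2-]
Let s = moles of Ag2S that dissolve per litre. [Ag^+] = 2s, [S^2-] = 0.34 + s ≈ 0.34 (since S^2- from K2S dominates).
Ksp ≈ (2s)^2 × 0.34
s = 4.3 x 10^-25 M
Check: s = 4.3 × 10^-25 ≪ 0.34, so the approximation is valid.

s ≈ 4.3 × 10^-25 M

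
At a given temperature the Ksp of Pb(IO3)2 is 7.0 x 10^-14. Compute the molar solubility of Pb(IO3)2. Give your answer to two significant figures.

s ≈ 2.6e-5 M

Pb(IO3)2(s) ⇌ Pb^2+ + 2 IO3^-
Ksp = [Pb^2+][IO3^-]^2
With molar solubility s: [Pb^2+] = s, [IO3^-] = 2s.
Ksp = s(2s)^2 = 4s^3
Solving, s = (7.0 x 10^-14/4)^(1/3) = 2.6 × 10^-5 M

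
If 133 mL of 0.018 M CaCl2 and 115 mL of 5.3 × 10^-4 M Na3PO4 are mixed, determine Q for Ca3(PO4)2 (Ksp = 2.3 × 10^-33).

Total volume = 133 + 115 = 248 mL.
[Ca^2+] = 1.8 × 10^-2 × (133/248) = 9.65 x 10^-3 M
[PO4^3-] = 5.3 × 10^-4 × (115/248) = 2.46 × 10^-4 M
Ca3(PO4)2(s) ⇌ 3 Ca^2+(aq) + 2 PO4^3-(aq), so Q = [Ca^2+]^3[PO4^3-]^2
Q = (9.65 × 10^-3)^3(2.46 × 10^-4)^2 = 5.4 × 10^-14
Q > Ksp, so Ca3(PO4)2 will precipitate.

5.4e-14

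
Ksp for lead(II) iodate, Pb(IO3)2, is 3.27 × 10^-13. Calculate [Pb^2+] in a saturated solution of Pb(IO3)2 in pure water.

Pb(IO3)2(s) <=> Pb^2+ + 2 IO3^-
Ksp = [Pb^2+][IO3^-]^2
For each mole of Pb(IO3)2 that dissolves: [Pb^2+] = s, [IO3^-] = 2s.
So Ksp = s × (2s)^2 = 4s^3
Solving, s = (3.27 × 10^-13/4)^(1/3) = 4.340 × 10^-5 M
[Pb^2+] = s = 4.34 × 10^-5 M

[Pb^2+] ≈ 4.34 x 10^-5 M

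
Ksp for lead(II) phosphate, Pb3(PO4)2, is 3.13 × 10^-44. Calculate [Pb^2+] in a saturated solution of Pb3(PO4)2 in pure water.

Pb3(PO4)2(s) ⇌ 3 Pb^2+(aq) + 2 PO4^3-(aq)
Ksp = [Pb^2+]^3[PO4^3-]^2
Let s = molar solubility. Then [Pb^2+] = 3s and [PO4^3-] = 2s.
So Ksp = (3s)^3 × (2s)^2 = 108s^5
s = (3.13 × 10^-44 / 108)^(1/5) = 7.806 × 10^-10 M
[Pb^2+] = 3s = 2.34 × 10^-9 M

[Pb^2+] = 2.34 × 10^-9 M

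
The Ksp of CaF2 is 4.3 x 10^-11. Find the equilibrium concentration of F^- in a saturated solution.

CaF2(s) ⇌ Ca^2+(aq) + 2 F^-(aq)
Ksp = [Ca^2+][F^-]^2
With molar solubility s: [Ca^2+] = s, [F^-] = 2s.
So Ksp = s × (2s)^2 = 4s^3
Solving, s = (4.3 x 10^-11/4)^(1/3) = 2.21 × 10^-4 M
[F^-] = 2s = 4.4 × 10^-4 M

[F^-] = 4.4 × 10^-4 M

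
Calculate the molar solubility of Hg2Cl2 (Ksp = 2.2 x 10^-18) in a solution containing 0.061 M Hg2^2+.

s = 3.0 × 10^-9 M

Hg2Cl2(s) <=> Hg2^2+ + 2 Cl^-
Ksp = [Hg2^2+][Cl^-]^2
Let s = moles of Hg2Cl2 that dissolve per litre. [Hg2^2+] = 0.061 + s ≈ 0.061, [Cl^-] = 2s (since the Hg2^2+ already present dominates).
Ksp ≈ 0.061 × (2s)^2
s = 3.0 × 10^-9 M
Check: s = 3.0 × 10^-9 ≪ 0.061, so the approximation is valid.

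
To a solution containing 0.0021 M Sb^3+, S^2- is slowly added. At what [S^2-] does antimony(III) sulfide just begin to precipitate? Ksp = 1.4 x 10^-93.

Sb2S3(s) ⇌ 2 Sb^3+ + 3 S^2-
Ksp = [Sb^3+]^2[S^2-]^3
Precipitation begins when Q = Ksp. With [Sb^3+] = 0.0021 M:
1.4 x 10^-93 = (0.0021)^2 × [S^2-]^3
[S^2-] = (1.4 x 10^-93 / 4.41 x 10^-6)^(1/3) = 6.8 × 10^-30 M

6.8 x 10^-30 M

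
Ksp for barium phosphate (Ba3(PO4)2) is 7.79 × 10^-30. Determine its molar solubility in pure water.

Ba3(PO4)2(s) <=> 3 Ba^2+ + 2 PO4^3-
Ksp = [Ba^2+]^3[PO4^3-]^2
For each mole of Ba3(PO4)2 that dissolves: [Ba^2+] = 3s, [PO4^3-] = 2s.
So Ksp = (3s)^3 × (2s)^2 = 108s^5
Solving, s = (7.79 × 10^-30/108)^(1/5) = 5.91 × 10^-7 M

5.91 x 10^-7 M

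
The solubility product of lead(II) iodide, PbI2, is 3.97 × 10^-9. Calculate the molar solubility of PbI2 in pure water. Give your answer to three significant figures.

PbI2(s) <=> Pb^2+ + 2 I^-
Ksp = [Pb^2+][I^-]^2
Let s = molar solubility. Then [Pb^2+] = s and [I^-] = 2s.
So Ksp = s × (2s)^2 = 4s^3
s = (3.97 × 10^-9 / 4)^(1/3) = 9.97 × 10^-4 M

s ≈ 9.97 × 10^-4 M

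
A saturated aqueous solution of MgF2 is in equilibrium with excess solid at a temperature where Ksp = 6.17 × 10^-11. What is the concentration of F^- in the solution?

4.98 × 10^-4 M

MgF2(s) ⇌ Mg^2+(aq) + 2 F^-(aq)
Ksp = [Mg^2+][F^-]^2
For each mole of MgF2 that dissolves: [Mg^2+] = s, [F^-] = 2s.
Ksp = s(2s)^2 = 4s^3
Solving, s = (6.17 × 10^-11/4)^(1/3) = 2.489 × 10^-4 M
[F^-] = 2s = 4.98 x 10^-4 M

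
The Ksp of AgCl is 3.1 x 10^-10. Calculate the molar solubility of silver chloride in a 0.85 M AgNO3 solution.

3.6 × 10^-10 M

AgCl(s) ⇌ Ag^+ + Cl^-
Ksp = [Ag^+][Cl^-]
Let s be the molar solubility in this solution. [Ag^+] = 0.85 + s ≈ 0.85, [Cl^-] = s (Ksp is small, so little additional dissolves).
Ksp ≈ 0.85 × s
s = 3.6 × 10^-10 M
Check: s = 3.6 × 10^-10 ≪ 0.85, so the approximation is valid.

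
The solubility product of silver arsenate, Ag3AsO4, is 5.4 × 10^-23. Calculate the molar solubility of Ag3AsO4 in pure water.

s ≈ 1.2e-6 M

Ag3AsO4(s) <=> 3 Ag^+(aq) + AsO4^3-(aq)
Ksp = [Ag^+]^3[AsO4^3-]
With molar solubility s: [Ag^+] = 3s, [AsO4^3-] = s.
Ksp = (3s)^3s = 27s^4
s = (5.4 × 10^-23 / 27)^(1/4) = 1.2 × 10^-6 M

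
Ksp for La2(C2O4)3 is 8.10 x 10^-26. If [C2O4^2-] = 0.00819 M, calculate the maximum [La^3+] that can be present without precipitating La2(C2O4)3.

La2(C2O4)3(s) <=> 2 La^3+ + 3 C2O4^2-
Ksp = [La^3+]^2[C2O4^2-]^3
Precipitation begins when Q = Ksp. With [C2O4^2-] = 0.00819 M:
8.10 x 10^-26 = (0.00819)^3 × [La^3+]^2
[La^3+] = (8.10 x 10^-26 / 5.494 × 10^-7)^(1/2) = 3.84 × 10^-10 M

[La^3+] ≈ 3.84 × 10^-10 M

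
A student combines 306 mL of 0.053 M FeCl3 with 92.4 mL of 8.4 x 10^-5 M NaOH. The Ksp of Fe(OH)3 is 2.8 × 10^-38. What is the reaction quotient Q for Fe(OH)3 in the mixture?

Total volume = 306 + 92.4 = 398.4 mL.
[Fe^3+] = 5.3 × 10^-2 × (306/398.4) = 4.07 × 10^-2 M
[OH^-] = 8.4 × 10^-5 × (92.4/398.4) = 1.95 × 10^-5 M
Fe(OH)3(s) ⇌ Fe^3+ + 3 OH^-, so Q = [Fe^3+][OH^-]^3
Q = (4.07 × 10^-2)(1.95 x 10^-5)^3 = 3.0 × 10^-16
Q > Ksp, so Fe(OH)3 will precipitate.

3.0 × 10^-16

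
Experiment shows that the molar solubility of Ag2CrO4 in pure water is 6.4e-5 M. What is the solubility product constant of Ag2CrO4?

Ag2CrO4(s) ⇌ 2 Ag^+ + CrO4^2-
With molar solubility s: [Ag^+] = 2s, [CrO4^2-] = s.
Ksp = [Ag^+]^2[CrO4^2-]
Ksp = (2s)^2s = 4s^3
With s = 6.4 × 10^-5: Ksp = 1.0 × 10^-12

1.0 × 10^-12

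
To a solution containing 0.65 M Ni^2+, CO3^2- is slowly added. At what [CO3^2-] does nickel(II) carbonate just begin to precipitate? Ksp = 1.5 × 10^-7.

[CO3^2-] = 2.3 x 10^-7 M

NiCO3(s) ⇌ Ni^2+ + CO3^2-
Ksp = [Ni^2+][CO3^2-]
Precipitation begins when Q = Ksp. With [Ni^2+] = 0.65 M:
1.5 × 10^-7 = (0.65) × [CO3^2-]
[CO3^2-] = (1.5 × 10^-7 / 6.5 × 10^-1) = 2.3 × 10^-7 M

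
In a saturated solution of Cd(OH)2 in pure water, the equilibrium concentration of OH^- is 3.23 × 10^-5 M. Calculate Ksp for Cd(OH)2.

Ksp = 1.68 × 10^-14

Cd(OH)2(s) <=> Cd^2+ + 2 OH^-
Stoichiometry gives [Cd^2+] = (1/2)[OH^-] = 1.615 × 10^-5 M.
Ksp = [Cd^2+][OH^-]^2
Ksp = 1.615 × 10^-5 × (3.23 x 10^-5)^2 = 1.68 × 10^-14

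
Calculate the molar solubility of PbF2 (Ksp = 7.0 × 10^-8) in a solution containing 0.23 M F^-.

s = 1.3e-6 M

PbF2(s) <=> Pb^2+ + 2 F^-
Ksp = [Pb^2+][F^-]^2
Let s be the molar solubility in this solution. [Pb^2+] = s, [F^-] = 0.23 + 2s ≈ 0.23 (since the F^- already present dominates).
Ksp ≈ s × (0.23)^2
s = 1.3 × 10^-6 M
Check: 2s = 2.6 x 10^-6 ≪ 0.23, so the approximation is valid.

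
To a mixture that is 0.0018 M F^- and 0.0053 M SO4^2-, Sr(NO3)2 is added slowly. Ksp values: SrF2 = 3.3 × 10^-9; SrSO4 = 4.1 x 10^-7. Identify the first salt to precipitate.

SrSO4

Each salt begins to precipitate when Q = Ksp, i.e. when [Sr^2+] reaches its threshold.
For SrF2: 3.3 × 10^-9 = (0.0018)^2 × [Sr^2+]  ⇒  [Sr^2+] = 1.0 x 10^-3 M.
For SrSO4: 4.1 x 10^-7 = 0.0053 × [Sr^2+]  ⇒  [Sr^2+] = 7.7 x 10^-5 M.
The salt with the lower threshold [Sr^2+] precipitates first: SrSO4.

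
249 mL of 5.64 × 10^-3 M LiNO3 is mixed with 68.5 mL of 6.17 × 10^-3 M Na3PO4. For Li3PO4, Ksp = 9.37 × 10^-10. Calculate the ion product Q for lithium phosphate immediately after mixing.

Total volume = 249 + 68.5 = 317.5 mL.
[Li^+] = 5.64 × 10^-3 × (249/317.5) = 4.423 x 10^-3 M
[PO4^3-] = 6.17 x 10^-3 × (68.5/317.5) = 1.331 × 10^-3 M
Li3PO4(s) <=> 3 Li^+(aq) + PO4^3-(aq), so Q = [Li^+]^3[PO4^3-]
Q = (4.423 × 10^-3)^3(1.331 x 10^-3) = 1.15 x 10^-10
Q < Ksp, so no precipitate of Li3PO4 forms.

Q ≈ 1.15 x 10^-10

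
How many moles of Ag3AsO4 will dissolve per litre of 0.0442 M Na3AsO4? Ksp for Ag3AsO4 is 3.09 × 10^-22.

Ag3AsO4(s) ⇌ 3 Ag^+(aq) + AsO4^3-(aq)
Ksp = [Ag^+]^3[AsO4^3-]
Let s = moles of Ag3AsO4 that dissolve per litre. [Ag^+] = 3s, [AsO4^3-] = 0.0442 + s ≈ 0.0442 (Ksp is small, so little additional dissolves).
Ksp ≈ (3s)^3 × 0.0442
s = 6.37 × 10^-8 M
Check: s = 6.4 x 10^-8 ≪ 0.0442, so the approximation is valid.

s = 6.37 x 10^-8 M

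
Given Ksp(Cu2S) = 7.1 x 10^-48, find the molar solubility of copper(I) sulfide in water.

s ≈ 1.2e-16 M

Cu2S(s) ⇌ 2 Cu^+ + S^2-
Ksp = [Cu^+]^2[S^2-]
If s mol/L of Cu2S dissolves, [Cu^+] = 2s and [S^2-] = s.
Ksp = (2s)^2s = 4s^3
s = (7.1 x 10^-48 / 4)^(1/3) = 1.2 x 10^-16 M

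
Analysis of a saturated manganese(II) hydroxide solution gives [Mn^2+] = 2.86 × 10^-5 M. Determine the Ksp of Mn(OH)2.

Ksp ≈ 9.36 × 10^-14

Mn(OH)2(s) <=> Mn^2+(aq) + 2 OH^-(aq)
Stoichiometry gives [OH^-] = (2/1)[Mn^2+] = 5.720 × 10^-5 M.
Ksp = [Mn^2+][OH^-]^2
Ksp = 2.86 × 10^-5 × (5.720 x 10^-5)^2 = 9.36 × 10^-14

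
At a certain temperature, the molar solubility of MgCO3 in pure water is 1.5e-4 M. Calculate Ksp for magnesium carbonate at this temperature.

MgCO3(s) ⇌ Mg^2+ + CO3^2-
Let s = molar solubility. Then [Mg^2+] = s and [CO3^2-] = s.
Ksp = [Mg^2+][CO3^2-]
Ksp = s × s = s^2
With s = 1.5 x 10^-4: Ksp = 2.3 x 10^-8

Ksp = 2.3 × 10^-8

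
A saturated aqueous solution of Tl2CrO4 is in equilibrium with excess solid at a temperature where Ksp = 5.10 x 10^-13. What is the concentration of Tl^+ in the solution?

[Tl^+] = 1.01 x 10^-4 M

Tl2CrO4(s) ⇌ 2 Tl^+(aq) + CrO4^2-(aq)
Ksp = [Tl^+]^2[CrO4^2-]
For each mole of Tl2CrO4 that dissolves: [Tl^+] = 2s, [CrO4^2-] = s.
Ksp = (2s)^2s = 4s^3
Solving, s = (5.10 x 10^-13/4)^(1/3) = 5.033 × 10^-5 M
[Tl^+] = 2s = 1.01 × 10^-4 M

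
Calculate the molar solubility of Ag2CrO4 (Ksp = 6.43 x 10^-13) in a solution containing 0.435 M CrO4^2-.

Ag2CrO4(s) ⇌ 2 Ag^+(aq) + CrO4^2-(aq)
Ksp = [Ag^+]^2[CrO4^2-]
Let s = moles of Ag2CrO4 that dissolve per litre. [Ag^+] = 2s, [CrO4^2-] = 0.435 + s ≈ 0.435 (common-ion effect: CrO4^2- is already 0.435 M).
Ksp ≈ (2s)^2 × 0.435
s = 6.08 × 10^-7 M
Check: s = 6.1 × 10^-7 ≪ 0.435, so the approximation is valid.

s ≈ 6.08 x 10^-7 M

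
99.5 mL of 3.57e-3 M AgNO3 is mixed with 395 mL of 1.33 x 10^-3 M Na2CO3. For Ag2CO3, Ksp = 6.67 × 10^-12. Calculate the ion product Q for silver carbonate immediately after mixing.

Q = 5.48 × 10^-10

Total volume = 99.5 + 395 = 494.5 mL.
[Ag^+] = 3.57 x 10^-3 × (99.5/494.5) = 7.183 x 10^-4 M
[CO3^2-] = 1.33 × 10^-3 × (395/494.5) = 1.062 x 10^-3 M
Ag2CO3(s) ⇌ 2 Ag^+ + CO3^2-, so Q = [Ag^+]^2[CO3^2-]
Q = (7.183 × 10^-4)^2(1.062 x 10^-3) = 5.48 × 10^-10
Q > Ksp, so Ag2CO3 will precipitate.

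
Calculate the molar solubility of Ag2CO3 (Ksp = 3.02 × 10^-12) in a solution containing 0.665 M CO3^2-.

Ag2CO3(s) ⇌ 2 Ag^+ + CO3^2-
Ksp = [Ag^+]^2[CO3^2-]
Let s = moles of Ag2CO3 that dissolve per litre. [Ag^+] = 2s, [CO3^2-] = 0.665 + s ≈ 0.665 (since the CO3^2- already present dominates).
Ksp ≈ (2s)^2 × 0.665
s = 1.07 × 10^-6 M
Check: s = 1.1 × 10^-6 ≪ 0.665, so the approximation is valid.

s = 1.07e-6 M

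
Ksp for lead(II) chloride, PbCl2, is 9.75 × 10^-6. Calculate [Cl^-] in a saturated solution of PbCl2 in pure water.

[Cl^-] ≈ 2.69 × 10^-2 M

PbCl2(s) ⇌ Pb^2+(aq) + 2 Cl^-(aq)
Ksp = [Pb^2+][Cl^-]^2
Let s = molar solubility. Then [Pb^2+] = s and [Cl^-] = 2s.
Ksp = s(2s)^2 = 4s^3
s^3 = 9.75 × 10^-6 / 4, so s = 1.346 × 10^-2 M
[Cl^-] = 2s = 2.69 x 10^-2 M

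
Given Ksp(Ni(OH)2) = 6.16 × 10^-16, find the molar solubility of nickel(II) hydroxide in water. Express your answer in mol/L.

5.36e-6 M

Ni(OH)2(s) <=> Ni^2+(aq) + 2 OH^-(aq)
Ksp = [Ni^2+][OH^-]^2
For each mole of Ni(OH)2 that dissolves: [Ni^2+] = s, [OH^-] = 2s.
So Ksp = s × (2s)^2 = 4s^3
s^3 = 6.16 × 10^-16 / 4, so s = 5.36 × 10^-6 M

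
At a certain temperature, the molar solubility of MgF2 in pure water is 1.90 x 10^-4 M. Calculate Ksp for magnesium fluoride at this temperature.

MgF2(s) <=> Mg^2+ + 2 F^-
Let s = molar solubility. Then [Mg^2+] = s and [F^-] = 2s.
Ksp = [Mg^2+][F^-]^2
Ksp = s(2s)^2 = 4s^3
With s = 1.90 × 10^-4: Ksp = 2.74 × 10^-11

Ksp = 2.74e-11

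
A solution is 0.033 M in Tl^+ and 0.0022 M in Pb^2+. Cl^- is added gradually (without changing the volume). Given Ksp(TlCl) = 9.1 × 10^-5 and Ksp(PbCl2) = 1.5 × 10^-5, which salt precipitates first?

TlCl

Each salt begins to precipitate when Q = Ksp, i.e. when [Cl^-] reaches its threshold.
For TlCl: 9.1 × 10^-5 = 0.033 × [Cl^-]  ⇒  [Cl^-] = 2.8 x 10^-3 M.
For PbCl2: 1.5 × 10^-5 = 0.0022 × [Cl^-]^2  ⇒  [Cl^-] = 8.3 x 10^-2 M.
The salt with the lower threshold [Cl^-] precipitates first: TlCl.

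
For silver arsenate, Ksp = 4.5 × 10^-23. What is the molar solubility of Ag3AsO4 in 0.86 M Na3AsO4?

Ag3AsO4(s) ⇌ 3 Ag^+ + AsO4^3-
Ksp = [Ag^+]^3[AsO4^3-]
If s mol/L dissolves here, [Ag^+] = 3s, [AsO4^3-] = 0.86 + s ≈ 0.86 (since AsO4^3- from Na3AsO4 dominates).
Ksp ≈ (3s)^3 × 0.86
s = 1.2 × 10^-8 M
Check: s = 1.2 × 10^-8 ≪ 0.86, so the approximation is valid.

s = 1.2 x 10^-8 M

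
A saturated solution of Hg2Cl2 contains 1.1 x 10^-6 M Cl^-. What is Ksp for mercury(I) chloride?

Ksp ≈ 6.7e-19

Hg2Cl2(s) ⇌ Hg2^2+(aq) + 2 Cl^-(aq)
Stoichiometry gives [Hg2^2+] = (1/2)[Cl^-] = 5.50 × 10^-7 M.
Ksp = [Hg2^2+][Cl^-]^2
Ksp = 5.50 × 10^-7 × (1.1 × 10^-6)^2 = 6.7 × 10^-19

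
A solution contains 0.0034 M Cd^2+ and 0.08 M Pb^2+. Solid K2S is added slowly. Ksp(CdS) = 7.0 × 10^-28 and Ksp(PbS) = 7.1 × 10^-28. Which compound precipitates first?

Precipitation of each salt starts when its ion product equals its Ksp.
For CdS: 7.0 × 10^-28 = 0.0034 × [S^2-]  ⇒  [S^2-] = 2.1 × 10^-25 M.
For PbS: 7.1 × 10^-28 = 0.08 × [S^2-]  ⇒  [S^2-] = 8.9 × 10^-27 M.
The salt with the lower threshold [S^2-] precipitates first: PbS.

PbS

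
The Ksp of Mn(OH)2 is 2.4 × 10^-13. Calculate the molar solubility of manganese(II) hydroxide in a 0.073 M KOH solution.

Mn(OH)2(s) <=> Mn^2+ + 2 OH^-
Ksp = [Mn^2+][OH^-]^2
Let s = moles of Mn(OH)2 that dissolve per litre. [Mn^2+] = s, [OH^-] = 0.073 + 2s ≈ 0.073 (common-ion effect: OH^- is already 0.073 M).
Ksp ≈ s × (0.073)^2
s = 4.5 x 10^-11 M
Check: 2s = 9.0 × 10^-11 ≪ 0.073, so the approximation is valid.

s = 4.5 × 10^-11 M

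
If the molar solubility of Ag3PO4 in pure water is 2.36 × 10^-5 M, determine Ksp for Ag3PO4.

8.38e-18

Ag3PO4(s) <=> 3 Ag^+ + PO4^3-
Let s = molar solubility. Then [Ag^+] = 3s and [PO4^3-] = s.
Ksp = [Ag^+]^3[PO4^3-]
Substituting: Ksp = (3s)^3s = 27s^4
With s = 2.36 × 10^-5: Ksp = 8.38 x 10^-18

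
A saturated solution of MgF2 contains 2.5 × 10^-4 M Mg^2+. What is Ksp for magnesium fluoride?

MgF2(s) ⇌ Mg^2+ + 2 F^-
Stoichiometry gives [F^-] = (2/1)[Mg^2+] = 5.00 x 10^-4 M.
Ksp = [Mg^2+][F^-]^2
Ksp = 2.5 × 10^-4 × (5.00 × 10^-4)^2 = 6.3 x 10^-11

Ksp ≈ 6.3 × 10^-11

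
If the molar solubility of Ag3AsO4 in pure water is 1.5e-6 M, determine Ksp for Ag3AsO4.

Ag3AsO4(s) ⇌ 3 Ag^+(aq) + AsO4^3-(aq)
For each mole of Ag3AsO4 that dissolves: [Ag^+] = 3s, [AsO4^3-] = s.
Ksp = [Ag^+]^3[AsO4^3-]
Ksp = (3s)^3s = 27s^4
Ksp = 27 × (1.5 × 10^-6)^4 = 1.4 × 10^-22

Ksp = 1.4 x 10^-22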